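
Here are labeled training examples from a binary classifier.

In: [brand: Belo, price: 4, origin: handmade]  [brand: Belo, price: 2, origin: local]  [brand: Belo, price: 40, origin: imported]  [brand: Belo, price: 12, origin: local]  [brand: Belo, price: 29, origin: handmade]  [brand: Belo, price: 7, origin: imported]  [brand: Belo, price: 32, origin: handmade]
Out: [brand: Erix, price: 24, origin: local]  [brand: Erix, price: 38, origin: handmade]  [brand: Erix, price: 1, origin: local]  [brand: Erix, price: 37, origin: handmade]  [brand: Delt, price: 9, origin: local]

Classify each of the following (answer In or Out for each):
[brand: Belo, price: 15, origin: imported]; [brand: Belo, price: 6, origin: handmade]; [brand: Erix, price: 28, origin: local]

In, In, Out

'In' ⟺ brand is Belo.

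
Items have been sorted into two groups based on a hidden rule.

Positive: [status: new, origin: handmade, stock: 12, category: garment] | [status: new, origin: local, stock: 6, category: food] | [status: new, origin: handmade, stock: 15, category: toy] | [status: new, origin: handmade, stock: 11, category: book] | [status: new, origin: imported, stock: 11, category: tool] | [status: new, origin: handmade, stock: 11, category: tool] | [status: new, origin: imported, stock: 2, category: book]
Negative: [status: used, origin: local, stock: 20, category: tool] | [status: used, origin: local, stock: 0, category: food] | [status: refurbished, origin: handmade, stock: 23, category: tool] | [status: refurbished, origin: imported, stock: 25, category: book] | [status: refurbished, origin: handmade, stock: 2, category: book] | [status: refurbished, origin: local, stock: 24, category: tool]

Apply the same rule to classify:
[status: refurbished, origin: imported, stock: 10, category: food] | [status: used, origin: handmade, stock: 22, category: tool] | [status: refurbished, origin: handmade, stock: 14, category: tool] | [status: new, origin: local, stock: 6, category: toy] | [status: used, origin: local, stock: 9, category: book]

Negative, Negative, Negative, Positive, Negative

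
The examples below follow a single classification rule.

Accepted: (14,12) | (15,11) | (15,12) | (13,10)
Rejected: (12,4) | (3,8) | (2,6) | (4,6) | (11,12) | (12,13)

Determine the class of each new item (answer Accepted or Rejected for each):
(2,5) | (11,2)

Rejected, Rejected

One predicate separates the groups cleanly: first ≥ 13.
Rejected: (2,5), since first 2. Rejected: (11,2), since first 11.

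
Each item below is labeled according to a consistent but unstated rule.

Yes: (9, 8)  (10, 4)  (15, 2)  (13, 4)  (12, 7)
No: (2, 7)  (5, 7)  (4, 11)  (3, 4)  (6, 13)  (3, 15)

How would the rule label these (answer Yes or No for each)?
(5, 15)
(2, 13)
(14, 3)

No, No, Yes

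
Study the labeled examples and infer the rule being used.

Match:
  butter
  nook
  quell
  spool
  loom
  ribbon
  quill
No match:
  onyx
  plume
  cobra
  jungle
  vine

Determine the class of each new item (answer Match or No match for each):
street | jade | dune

Match, No match, No match

The simplest hypothesis consistent with all the labels is: has a double letter.
street: 'ee' doubled — qualifies, so Match. jade: no doubled letter — does not pass, so No match. dune: no doubled letter — does not pass, so No match.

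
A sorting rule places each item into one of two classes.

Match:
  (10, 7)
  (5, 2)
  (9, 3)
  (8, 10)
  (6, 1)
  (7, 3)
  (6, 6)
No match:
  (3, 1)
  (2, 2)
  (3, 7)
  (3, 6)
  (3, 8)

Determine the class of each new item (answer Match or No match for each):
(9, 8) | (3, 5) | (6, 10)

The rule appears to be: first ≥ 5.
(9, 8): first 9, satisfies this → Match.
(3, 5): first 3, fails the rule → No match.
(6, 10): first 6, satisfies this → Match.

Match, No match, Match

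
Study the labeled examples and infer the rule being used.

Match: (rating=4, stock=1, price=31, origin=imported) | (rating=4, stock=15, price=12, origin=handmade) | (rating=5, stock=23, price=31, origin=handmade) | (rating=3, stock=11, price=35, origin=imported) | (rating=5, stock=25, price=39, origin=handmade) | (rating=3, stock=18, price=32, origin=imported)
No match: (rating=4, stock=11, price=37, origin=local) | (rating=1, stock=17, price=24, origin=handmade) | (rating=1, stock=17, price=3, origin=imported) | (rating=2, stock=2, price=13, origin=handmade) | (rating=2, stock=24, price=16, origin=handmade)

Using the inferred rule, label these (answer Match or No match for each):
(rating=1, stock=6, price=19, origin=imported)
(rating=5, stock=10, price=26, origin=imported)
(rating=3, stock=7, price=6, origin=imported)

The classifier is using: price ≠ 37 AND rating ≥ 3.
(rating=1, stock=6, price=19, origin=imported) — price = 19, rating = 1, hence No match. (rating=5, stock=10, price=26, origin=imported) — price = 26, rating = 5, hence Match. (rating=3, stock=7, price=6, origin=imported) — price = 6, rating = 3, hence Match.

No match, Match, Match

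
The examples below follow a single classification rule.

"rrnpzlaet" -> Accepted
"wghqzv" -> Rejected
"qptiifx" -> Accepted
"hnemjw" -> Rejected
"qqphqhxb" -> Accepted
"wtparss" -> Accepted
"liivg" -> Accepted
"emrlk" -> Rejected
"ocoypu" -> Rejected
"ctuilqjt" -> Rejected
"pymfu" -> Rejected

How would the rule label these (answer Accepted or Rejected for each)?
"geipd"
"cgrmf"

Rejected, Rejected

The pattern is that an item is 'Accepted' exactly when: has a double letter.
"geipd" — no doubled letter, hence Rejected. "cgrmf" — no doubled letter, hence Rejected.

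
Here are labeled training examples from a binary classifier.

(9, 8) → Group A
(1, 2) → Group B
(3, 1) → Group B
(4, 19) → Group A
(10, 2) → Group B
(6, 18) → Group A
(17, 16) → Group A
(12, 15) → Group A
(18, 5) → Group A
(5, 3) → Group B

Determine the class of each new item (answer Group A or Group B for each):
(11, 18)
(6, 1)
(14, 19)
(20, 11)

Group A, Group B, Group A, Group A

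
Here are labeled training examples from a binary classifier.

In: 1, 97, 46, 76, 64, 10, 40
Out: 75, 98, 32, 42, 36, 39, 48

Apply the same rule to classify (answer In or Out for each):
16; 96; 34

Looking at the examples, the only property every 'In' case has and every 'Out' case lacks is: ≡ 1 (mod 3).
16: 16 mod 3 = 1 — satisfies this, so In. 96: 96 mod 3 = 0 — fails the rule, so Out. 34: 34 mod 3 = 1 — satisfies this, so In.

In, Out, In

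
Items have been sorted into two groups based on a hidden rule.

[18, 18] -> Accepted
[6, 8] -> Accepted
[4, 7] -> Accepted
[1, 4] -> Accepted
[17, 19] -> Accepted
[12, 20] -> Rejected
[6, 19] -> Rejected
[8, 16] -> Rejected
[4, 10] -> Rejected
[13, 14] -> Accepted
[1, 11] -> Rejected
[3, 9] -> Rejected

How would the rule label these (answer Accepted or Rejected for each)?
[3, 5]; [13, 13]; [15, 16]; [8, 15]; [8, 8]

Accepted, Accepted, Accepted, Rejected, Accepted

The rule appears to be: |first − second| ≤ 3.
Accepted: [3, 5], since |3−5| = 2.
Accepted: [13, 13], since |13−13| = 0.
Accepted: [15, 16], since |15−16| = 1.
Rejected: [8, 15], since |8−15| = 7.
Accepted: [8, 8], since |8−8| = 0.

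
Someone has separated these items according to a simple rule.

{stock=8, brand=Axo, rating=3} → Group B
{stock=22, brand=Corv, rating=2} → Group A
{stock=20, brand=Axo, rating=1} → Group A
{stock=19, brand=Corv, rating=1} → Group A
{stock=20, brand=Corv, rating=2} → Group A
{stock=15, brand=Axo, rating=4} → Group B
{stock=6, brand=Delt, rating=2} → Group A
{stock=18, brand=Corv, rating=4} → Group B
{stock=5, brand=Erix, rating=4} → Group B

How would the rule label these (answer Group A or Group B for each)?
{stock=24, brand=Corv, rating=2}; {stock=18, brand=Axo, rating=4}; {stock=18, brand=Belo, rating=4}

Group A, Group B, Group B

The common property of the 'Group A' items is: rating ≤ 2. No 'Group B' item has it.
Group A: {stock=24, brand=Corv, rating=2}, since rating = 2. Group B: {stock=18, brand=Axo, rating=4}, since rating = 4. Group B: {stock=18, brand=Belo, rating=4}, since rating = 4.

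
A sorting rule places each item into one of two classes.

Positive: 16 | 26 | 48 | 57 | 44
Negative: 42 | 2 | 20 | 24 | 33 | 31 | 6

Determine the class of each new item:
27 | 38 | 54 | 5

Positive, Positive, Positive, Negative

The simplest hypothesis consistent with all the labels is: digit sum ≥ 7.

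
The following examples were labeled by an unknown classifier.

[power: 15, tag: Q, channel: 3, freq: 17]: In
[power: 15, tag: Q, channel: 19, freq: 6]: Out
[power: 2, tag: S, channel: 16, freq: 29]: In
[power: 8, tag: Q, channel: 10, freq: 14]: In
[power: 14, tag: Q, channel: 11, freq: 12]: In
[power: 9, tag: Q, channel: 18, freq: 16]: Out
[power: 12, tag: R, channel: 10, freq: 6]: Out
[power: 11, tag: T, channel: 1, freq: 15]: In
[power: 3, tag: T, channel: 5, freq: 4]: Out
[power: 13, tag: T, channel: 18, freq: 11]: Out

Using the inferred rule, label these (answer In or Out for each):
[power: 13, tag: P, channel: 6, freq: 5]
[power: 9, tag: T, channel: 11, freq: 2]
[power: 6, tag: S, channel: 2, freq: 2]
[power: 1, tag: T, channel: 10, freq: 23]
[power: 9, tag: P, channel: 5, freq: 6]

Out, Out, Out, In, Out

The common property of the 'In' items is: channel ≤ 16 AND freq ≥ 11. No 'Out' item has it.
[power: 13, tag: P, channel: 6, freq: 5]: Out (channel = 6, freq = 5).
[power: 9, tag: T, channel: 11, freq: 2]: Out (channel = 11, freq = 2).
[power: 6, tag: S, channel: 2, freq: 2]: Out (channel = 2, freq = 2).
[power: 1, tag: T, channel: 10, freq: 23]: In (channel = 10, freq = 23).
[power: 9, tag: P, channel: 5, freq: 6]: Out (channel = 5, freq = 6).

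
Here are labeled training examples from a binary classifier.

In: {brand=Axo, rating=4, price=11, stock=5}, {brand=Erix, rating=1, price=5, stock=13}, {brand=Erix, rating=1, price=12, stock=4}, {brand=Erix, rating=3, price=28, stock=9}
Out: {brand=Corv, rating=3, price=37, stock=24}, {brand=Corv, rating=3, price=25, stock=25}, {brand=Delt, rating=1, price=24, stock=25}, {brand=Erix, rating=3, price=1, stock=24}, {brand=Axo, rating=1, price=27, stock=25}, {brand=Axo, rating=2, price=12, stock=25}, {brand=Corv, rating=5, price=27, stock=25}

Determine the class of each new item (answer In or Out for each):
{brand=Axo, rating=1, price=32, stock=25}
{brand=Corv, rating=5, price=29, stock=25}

All 'In' examples share one property — stock ≤ 13 — and every 'Out' example lacks it.
{brand=Axo, rating=1, price=32, stock=25}: stock = 25, fails the rule → Out. {brand=Corv, rating=5, price=29, stock=25}: stock = 25, fails the rule → Out.

Out, Out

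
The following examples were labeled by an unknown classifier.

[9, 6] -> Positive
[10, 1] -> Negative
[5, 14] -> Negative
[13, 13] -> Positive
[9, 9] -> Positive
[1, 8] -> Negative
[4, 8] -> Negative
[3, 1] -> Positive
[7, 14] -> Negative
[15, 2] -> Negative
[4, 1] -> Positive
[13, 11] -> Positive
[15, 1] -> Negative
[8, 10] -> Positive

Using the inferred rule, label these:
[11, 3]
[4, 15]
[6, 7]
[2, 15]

All 'Positive' examples share one property — |first − second| ≤ 3 — and every 'Negative' example lacks it.
[11, 3]: Negative (|11−3| = 8).
[4, 15]: Negative (|4−15| = 11).
[6, 7]: Positive (|6−7| = 1).
[2, 15]: Negative (|2−15| = 13).

Negative, Negative, Positive, Negative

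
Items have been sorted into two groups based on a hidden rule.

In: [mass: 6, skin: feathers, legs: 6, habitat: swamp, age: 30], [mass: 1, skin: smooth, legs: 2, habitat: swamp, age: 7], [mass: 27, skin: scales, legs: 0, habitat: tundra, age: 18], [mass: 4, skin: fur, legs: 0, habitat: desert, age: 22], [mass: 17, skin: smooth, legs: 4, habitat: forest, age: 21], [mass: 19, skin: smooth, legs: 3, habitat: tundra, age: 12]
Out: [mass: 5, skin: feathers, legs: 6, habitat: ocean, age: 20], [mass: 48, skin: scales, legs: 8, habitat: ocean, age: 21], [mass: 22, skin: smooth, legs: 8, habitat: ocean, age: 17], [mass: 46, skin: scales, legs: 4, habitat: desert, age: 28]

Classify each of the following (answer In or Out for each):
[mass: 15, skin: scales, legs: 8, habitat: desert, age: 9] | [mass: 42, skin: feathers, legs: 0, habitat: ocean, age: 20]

One predicate separates the groups cleanly: habitat is not ocean AND mass ≤ 27.
[mass: 15, skin: scales, legs: 8, habitat: desert, age: 9]: habitat is desert, mass = 15 — fits, so In.
[mass: 42, skin: feathers, legs: 0, habitat: ocean, age: 20]: habitat is ocean, mass = 42 — fails the rule, so Out.

In, Out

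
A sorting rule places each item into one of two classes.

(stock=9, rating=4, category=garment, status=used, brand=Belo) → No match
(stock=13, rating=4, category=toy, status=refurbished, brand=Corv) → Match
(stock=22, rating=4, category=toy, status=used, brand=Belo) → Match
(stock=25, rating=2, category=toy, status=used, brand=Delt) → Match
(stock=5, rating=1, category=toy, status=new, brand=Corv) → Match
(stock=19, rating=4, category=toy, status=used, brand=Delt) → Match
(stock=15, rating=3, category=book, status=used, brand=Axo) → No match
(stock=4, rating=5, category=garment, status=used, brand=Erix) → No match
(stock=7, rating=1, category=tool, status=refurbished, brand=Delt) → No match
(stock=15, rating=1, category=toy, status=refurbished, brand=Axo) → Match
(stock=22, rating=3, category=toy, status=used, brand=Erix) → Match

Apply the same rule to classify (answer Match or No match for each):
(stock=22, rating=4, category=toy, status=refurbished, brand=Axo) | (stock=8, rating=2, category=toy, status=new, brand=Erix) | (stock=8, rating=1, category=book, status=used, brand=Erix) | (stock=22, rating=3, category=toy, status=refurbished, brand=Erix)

Match, Match, No match, Match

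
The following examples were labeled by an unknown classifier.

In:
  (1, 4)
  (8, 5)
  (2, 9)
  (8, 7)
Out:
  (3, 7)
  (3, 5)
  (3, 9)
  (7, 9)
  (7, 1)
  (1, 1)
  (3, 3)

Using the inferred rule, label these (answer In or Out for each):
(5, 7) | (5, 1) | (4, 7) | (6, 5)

The common property of the 'In' items is: sum is odd. No 'Out' item has it.
(5, 7): 5+7 = 12 — does not fit, so Out. (5, 1): 5+1 = 6 — does not fit, so Out. (4, 7): 4+7 = 11 — passes, so In. (6, 5): 6+5 = 11 — passes, so In.

Out, Out, In, In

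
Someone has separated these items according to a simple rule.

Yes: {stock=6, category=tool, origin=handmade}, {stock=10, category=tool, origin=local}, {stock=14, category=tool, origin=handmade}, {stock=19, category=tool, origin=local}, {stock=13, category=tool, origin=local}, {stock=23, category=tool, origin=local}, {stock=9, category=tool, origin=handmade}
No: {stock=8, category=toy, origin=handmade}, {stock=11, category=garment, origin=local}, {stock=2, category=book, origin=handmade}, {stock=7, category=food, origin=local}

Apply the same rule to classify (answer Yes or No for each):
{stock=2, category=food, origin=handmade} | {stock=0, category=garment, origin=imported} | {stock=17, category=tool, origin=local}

No, No, Yes

'Yes' ⟺ category is tool.
{stock=2, category=food, origin=handmade}: category is food — fails the rule, so No. {stock=0, category=garment, origin=imported}: category is garment — fails the rule, so No. {stock=17, category=tool, origin=local}: category is tool — meets the rule, so Yes.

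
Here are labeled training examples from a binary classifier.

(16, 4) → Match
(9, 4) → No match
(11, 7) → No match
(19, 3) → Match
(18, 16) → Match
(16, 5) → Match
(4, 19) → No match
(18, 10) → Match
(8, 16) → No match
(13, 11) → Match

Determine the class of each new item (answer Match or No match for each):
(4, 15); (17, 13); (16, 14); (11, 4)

The distinguishing property — first ≥ 13 — holds for all the 'Match' cases and none of the 'No match' cases.
(4, 15) → first 4 → No match.
(17, 13) → first 17 → Match.
(16, 14) → first 16 → Match.
(11, 4) → first 11 → No match.

No match, Match, Match, No match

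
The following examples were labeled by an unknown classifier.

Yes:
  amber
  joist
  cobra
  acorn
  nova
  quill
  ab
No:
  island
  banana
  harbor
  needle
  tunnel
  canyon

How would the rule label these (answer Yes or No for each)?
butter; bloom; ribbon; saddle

One predicate separates the groups cleanly: length ≤ 5.

No, Yes, No, No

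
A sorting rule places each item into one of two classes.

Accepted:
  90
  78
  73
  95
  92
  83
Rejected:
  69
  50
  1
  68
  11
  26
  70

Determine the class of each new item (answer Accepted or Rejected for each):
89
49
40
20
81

Accepted, Rejected, Rejected, Rejected, Accepted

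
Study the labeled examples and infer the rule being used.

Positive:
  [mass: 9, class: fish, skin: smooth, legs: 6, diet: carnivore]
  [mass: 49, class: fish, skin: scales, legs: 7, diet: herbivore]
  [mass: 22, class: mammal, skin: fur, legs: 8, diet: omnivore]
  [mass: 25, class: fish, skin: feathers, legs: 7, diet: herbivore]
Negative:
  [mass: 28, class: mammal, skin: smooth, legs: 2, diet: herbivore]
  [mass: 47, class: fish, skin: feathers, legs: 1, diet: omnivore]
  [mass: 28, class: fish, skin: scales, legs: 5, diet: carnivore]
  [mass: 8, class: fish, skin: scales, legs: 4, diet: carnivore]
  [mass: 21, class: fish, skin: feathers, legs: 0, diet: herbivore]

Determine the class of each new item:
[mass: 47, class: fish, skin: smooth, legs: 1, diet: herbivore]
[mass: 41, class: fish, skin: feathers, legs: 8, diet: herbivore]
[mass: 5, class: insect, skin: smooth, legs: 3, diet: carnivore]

Negative, Positive, Negative

The simplest hypothesis consistent with all the labels is: legs ≥ 6.
Negative: [mass: 47, class: fish, skin: smooth, legs: 1, diet: herbivore], since legs = 1.
Positive: [mass: 41, class: fish, skin: feathers, legs: 8, diet: herbivore], since legs = 8.
Negative: [mass: 5, class: insect, skin: smooth, legs: 3, diet: carnivore], since legs = 3.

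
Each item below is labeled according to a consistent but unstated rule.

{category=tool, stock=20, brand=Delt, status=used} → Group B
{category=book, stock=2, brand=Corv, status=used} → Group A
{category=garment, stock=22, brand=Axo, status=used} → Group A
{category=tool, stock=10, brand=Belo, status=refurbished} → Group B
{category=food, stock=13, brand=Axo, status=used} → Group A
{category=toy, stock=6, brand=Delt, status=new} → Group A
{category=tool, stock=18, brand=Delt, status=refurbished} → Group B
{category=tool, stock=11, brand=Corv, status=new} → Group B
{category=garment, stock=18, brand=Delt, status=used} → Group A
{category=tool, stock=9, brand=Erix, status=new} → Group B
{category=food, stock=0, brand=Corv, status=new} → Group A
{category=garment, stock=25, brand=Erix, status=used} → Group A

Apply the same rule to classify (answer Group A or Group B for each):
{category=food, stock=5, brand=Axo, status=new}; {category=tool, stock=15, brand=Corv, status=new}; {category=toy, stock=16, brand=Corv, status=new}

Group A, Group B, Group A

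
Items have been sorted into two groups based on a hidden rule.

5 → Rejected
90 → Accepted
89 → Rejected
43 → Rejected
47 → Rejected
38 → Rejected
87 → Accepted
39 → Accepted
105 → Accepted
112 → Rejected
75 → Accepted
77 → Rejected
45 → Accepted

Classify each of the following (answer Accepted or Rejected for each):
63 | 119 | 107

The rule appears to be: multiple of 3.

Accepted, Rejected, Rejected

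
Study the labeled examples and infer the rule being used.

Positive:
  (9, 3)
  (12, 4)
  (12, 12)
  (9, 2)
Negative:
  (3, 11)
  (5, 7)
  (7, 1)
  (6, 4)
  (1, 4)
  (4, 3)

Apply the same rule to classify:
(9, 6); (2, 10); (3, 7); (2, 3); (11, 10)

All 'Positive' examples share one property — first ≥ 9 — and every 'Negative' example lacks it.
(9, 6): first 9, fits → Positive.
(2, 10): first 2, does not satisfy this → Negative.
(3, 7): first 3, does not satisfy this → Negative.
(2, 3): first 2, does not satisfy this → Negative.
(11, 10): first 11, fits → Positive.

Positive, Negative, Negative, Negative, Positive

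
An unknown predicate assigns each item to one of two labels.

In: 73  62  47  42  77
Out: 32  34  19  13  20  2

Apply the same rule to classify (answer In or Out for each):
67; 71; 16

In, In, Out

Rule: at least 42. This holds for each 'In' example and fails for each 'Out' one.
67: In (67 ≥ 42).
71: In (71 ≥ 42).
16: Out (16 < 42).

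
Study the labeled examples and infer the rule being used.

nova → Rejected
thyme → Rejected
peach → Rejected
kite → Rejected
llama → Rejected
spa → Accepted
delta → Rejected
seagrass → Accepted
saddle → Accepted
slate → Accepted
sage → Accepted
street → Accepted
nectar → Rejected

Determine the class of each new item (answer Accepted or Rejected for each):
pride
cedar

Rejected, Rejected

'Accepted' ⟺ contains 's'.
pride: no 's' — lacks this property, so Rejected.
cedar: no 's' — lacks this property, so Rejected.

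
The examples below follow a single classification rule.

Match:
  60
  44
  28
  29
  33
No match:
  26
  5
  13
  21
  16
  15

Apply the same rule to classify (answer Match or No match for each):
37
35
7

The distinguishing property — at least 28 — holds for all the 'Match' cases and none of the 'No match' cases.

Match, Match, No match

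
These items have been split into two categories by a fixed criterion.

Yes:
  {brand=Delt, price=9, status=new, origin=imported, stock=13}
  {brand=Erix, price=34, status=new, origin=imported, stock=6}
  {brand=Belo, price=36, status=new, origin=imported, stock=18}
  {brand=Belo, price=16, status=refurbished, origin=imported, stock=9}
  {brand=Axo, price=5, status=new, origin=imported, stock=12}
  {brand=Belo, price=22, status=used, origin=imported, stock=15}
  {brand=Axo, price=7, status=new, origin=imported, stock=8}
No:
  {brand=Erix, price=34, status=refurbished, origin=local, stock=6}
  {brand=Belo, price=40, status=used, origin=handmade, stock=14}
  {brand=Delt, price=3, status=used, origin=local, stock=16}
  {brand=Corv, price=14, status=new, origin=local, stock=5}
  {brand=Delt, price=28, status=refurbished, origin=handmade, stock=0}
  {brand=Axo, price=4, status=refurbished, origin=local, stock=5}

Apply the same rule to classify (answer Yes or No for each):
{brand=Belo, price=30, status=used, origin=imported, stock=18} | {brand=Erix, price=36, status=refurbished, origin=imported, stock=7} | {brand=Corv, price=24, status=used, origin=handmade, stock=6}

Yes, Yes, No

Looking at the examples, the only property every 'Yes' case has and every 'No' case lacks is: origin is imported.
{brand=Belo, price=30, status=used, origin=imported, stock=18} — origin is imported, hence Yes.
{brand=Erix, price=36, status=refurbished, origin=imported, stock=7} — origin is imported, hence Yes.
{brand=Corv, price=24, status=used, origin=handmade, stock=6} — origin is handmade, hence No.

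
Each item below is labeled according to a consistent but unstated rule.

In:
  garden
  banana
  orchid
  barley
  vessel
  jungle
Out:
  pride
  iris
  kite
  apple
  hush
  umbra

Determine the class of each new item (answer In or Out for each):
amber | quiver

The simplest hypothesis consistent with all the labels is: length 6.
amber → length 5 → Out.
quiver → length 6 → In.

Out, In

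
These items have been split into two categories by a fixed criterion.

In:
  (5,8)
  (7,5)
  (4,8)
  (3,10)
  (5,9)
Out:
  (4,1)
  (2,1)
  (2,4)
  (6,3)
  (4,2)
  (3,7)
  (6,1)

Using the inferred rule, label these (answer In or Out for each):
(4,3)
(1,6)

The distinguishing property — sum ≥ 12 — holds for all the 'In' cases and none of the 'Out' cases.
(4,3): Out (4+3 = 7).
(1,6): Out (1+6 = 7).

Out, Out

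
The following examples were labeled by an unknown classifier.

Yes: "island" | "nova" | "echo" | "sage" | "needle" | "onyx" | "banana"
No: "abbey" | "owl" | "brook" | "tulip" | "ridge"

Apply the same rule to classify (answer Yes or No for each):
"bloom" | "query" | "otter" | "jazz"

The pattern is that an item is 'Yes' exactly when: even length.
"bloom": length 5 — fails the rule, so No.
"query": length 5 — fails the rule, so No.
"otter": length 5 — fails the rule, so No.
"jazz": length 4 — checks out, so Yes.

No, No, No, Yes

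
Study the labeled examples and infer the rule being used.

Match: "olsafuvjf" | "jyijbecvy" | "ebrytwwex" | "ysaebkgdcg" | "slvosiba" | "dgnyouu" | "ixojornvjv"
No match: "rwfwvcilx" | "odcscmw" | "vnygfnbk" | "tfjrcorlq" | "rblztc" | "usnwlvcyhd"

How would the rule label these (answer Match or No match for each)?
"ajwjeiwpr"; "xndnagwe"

The classifier is using: has ≥ 2 vowels.
"ajwjeiwpr": Match (3 vowels). "xndnagwe": Match (2 vowels).

Match, Match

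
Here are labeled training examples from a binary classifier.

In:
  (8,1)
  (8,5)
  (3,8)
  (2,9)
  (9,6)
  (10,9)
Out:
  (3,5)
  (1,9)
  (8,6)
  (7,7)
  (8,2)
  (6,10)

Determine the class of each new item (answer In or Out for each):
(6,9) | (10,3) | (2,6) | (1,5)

In, In, Out, Out

The common property of the 'In' items is: sum is odd. No 'Out' item has it.
(6,9) — 6+9 = 15, hence In.
(10,3) — 10+3 = 13, hence In.
(2,6) — 2+6 = 8, hence Out.
(1,5) — 1+5 = 6, hence Out.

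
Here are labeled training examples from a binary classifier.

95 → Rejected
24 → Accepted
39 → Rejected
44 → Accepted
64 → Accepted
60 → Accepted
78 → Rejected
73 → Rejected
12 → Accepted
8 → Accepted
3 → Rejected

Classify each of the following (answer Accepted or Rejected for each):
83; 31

Rejected, Rejected

The distinguishing property — multiple of 4 — holds for all the 'Accepted' cases and none of the 'Rejected' cases.
83: 83 = 4·20 + 3, lacks this property → Rejected.
31: 31 = 4·7 + 3, lacks this property → Rejected.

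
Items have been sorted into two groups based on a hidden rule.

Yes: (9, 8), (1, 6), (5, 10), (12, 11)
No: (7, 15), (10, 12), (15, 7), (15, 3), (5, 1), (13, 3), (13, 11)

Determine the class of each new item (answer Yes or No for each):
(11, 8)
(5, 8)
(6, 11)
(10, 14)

A rule that fits every label: sum is odd — true of each 'Yes' example, false of each 'No' one.

Yes, Yes, Yes, No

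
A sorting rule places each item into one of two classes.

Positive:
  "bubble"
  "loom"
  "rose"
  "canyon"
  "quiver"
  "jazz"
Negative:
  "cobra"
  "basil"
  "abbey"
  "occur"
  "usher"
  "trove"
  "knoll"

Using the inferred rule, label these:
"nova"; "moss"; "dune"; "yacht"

A rule that fits every label: even length — true of each 'Positive' example, false of each 'Negative' one.

Positive, Positive, Positive, Negative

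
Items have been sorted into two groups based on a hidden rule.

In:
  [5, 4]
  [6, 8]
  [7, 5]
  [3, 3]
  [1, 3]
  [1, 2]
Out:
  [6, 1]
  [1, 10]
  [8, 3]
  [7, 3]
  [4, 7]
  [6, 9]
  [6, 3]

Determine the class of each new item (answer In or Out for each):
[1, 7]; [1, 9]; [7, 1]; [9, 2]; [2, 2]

The simplest hypothesis consistent with all the labels is: |first − second| ≤ 2.

Out, Out, Out, Out, In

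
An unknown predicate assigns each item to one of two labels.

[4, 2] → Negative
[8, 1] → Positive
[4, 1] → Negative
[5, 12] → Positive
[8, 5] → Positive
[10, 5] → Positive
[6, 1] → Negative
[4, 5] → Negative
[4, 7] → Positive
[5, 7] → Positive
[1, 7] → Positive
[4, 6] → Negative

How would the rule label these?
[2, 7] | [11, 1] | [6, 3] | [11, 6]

Rule: max ≥ 7. This holds for each 'Positive' example and fails for each 'Negative' one.
[2, 7] → max 7 → Positive.
[11, 1] → max 11 → Positive.
[6, 3] → max 6 → Negative.
[11, 6] → max 11 → Positive.

Positive, Positive, Negative, Positive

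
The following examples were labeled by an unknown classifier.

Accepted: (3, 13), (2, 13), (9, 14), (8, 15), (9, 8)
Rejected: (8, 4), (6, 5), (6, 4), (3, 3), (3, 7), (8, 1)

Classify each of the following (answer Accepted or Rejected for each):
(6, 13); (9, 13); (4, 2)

Accepted, Accepted, Rejected

All 'Accepted' examples share one property — sum ≥ 15 — and every 'Rejected' example lacks it.
(6, 13): Accepted (6+13 = 19). (9, 13): Accepted (9+13 = 22). (4, 2): Rejected (4+2 = 6).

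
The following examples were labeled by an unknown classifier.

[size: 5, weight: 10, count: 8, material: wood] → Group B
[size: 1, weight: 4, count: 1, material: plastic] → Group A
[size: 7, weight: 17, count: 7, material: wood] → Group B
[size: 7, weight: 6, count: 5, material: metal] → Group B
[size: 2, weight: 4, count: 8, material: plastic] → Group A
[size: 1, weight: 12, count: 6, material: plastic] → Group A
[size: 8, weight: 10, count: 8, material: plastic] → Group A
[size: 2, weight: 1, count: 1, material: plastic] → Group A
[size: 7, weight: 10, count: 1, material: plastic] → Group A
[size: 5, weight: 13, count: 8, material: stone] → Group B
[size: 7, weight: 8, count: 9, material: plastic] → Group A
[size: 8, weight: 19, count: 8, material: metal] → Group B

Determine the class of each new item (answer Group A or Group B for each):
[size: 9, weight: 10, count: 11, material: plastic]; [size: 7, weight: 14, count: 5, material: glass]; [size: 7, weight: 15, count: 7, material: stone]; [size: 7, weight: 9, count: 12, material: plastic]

Rule: material is plastic. This holds for each 'Group A' example and fails for each 'Group B' one.
[size: 9, weight: 10, count: 11, material: plastic]: material is plastic, fits → Group A. [size: 7, weight: 14, count: 5, material: glass]: material is glass, fails the rule → Group B. [size: 7, weight: 15, count: 7, material: stone]: material is stone, fails the rule → Group B. [size: 7, weight: 9, count: 12, material: plastic]: material is plastic, fits → Group A.

Group A, Group B, Group B, Group A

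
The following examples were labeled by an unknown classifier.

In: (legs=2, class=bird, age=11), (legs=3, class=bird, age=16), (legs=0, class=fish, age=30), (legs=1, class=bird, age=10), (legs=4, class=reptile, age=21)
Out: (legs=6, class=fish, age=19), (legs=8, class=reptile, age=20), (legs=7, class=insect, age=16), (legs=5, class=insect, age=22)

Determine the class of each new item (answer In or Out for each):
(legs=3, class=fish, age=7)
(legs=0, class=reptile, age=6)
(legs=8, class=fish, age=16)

One predicate separates the groups cleanly: legs ≤ 4.

In, In, Out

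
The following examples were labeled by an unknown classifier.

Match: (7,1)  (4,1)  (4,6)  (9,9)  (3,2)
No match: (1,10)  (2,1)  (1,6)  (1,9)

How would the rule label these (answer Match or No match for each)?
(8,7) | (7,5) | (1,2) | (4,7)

The classifier is using: first ≥ 3.

Match, Match, No match, Match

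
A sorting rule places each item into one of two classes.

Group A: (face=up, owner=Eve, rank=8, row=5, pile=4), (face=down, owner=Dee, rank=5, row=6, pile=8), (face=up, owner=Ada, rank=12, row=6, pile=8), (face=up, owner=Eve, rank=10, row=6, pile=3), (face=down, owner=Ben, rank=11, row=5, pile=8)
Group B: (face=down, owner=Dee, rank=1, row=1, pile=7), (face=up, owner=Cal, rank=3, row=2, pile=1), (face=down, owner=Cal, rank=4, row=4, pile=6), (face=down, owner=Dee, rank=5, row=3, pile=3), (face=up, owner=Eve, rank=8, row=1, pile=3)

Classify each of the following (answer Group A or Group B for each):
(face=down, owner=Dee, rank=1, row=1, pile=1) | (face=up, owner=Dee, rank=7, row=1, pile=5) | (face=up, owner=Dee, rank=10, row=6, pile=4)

Group B, Group B, Group A

The classifier is using: row ≥ 5.
(face=down, owner=Dee, rank=1, row=1, pile=1): row = 1 — does not satisfy this, so Group B. (face=up, owner=Dee, rank=7, row=1, pile=5): row = 1 — does not satisfy this, so Group B. (face=up, owner=Dee, rank=10, row=6, pile=4): row = 6 — checks out, so Group A.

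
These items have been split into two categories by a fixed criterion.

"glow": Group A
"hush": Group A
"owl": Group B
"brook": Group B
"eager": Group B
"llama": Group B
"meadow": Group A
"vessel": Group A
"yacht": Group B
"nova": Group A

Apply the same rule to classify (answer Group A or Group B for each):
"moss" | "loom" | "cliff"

Group A, Group A, Group B

'Group A' ⟺ even length.
"moss" → length 4 → Group A.
"loom" → length 4 → Group A.
"cliff" → length 5 → Group B.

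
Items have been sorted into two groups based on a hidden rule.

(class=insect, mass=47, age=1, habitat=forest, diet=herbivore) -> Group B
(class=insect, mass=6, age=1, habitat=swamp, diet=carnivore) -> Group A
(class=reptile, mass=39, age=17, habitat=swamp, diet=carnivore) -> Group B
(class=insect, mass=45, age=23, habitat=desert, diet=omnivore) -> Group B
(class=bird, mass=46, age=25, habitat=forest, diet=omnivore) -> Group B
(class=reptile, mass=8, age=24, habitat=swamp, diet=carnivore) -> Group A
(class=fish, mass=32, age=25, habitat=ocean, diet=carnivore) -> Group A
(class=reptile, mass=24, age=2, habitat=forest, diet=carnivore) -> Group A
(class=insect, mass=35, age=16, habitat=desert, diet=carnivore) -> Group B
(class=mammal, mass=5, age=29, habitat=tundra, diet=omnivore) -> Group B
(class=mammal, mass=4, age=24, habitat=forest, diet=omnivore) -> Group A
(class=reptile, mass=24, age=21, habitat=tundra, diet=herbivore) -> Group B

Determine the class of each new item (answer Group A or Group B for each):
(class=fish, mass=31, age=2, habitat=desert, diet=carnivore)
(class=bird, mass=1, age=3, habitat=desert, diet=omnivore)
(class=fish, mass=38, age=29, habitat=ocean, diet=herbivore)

Group A, Group A, Group B

The classifier is using: habitat is not tundra AND mass ≤ 32.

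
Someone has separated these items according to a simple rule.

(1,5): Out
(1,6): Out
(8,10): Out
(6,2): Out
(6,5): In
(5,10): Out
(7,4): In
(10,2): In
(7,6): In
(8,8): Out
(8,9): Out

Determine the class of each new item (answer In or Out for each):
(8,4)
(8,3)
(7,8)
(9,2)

The classifier is using: first > second AND sum ≥ 11.

In, In, Out, In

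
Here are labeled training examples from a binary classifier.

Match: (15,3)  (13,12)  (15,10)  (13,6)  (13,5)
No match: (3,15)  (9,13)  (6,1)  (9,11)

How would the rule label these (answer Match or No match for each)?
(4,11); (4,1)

No match, No match

One predicate separates the groups cleanly: first ≥ 10.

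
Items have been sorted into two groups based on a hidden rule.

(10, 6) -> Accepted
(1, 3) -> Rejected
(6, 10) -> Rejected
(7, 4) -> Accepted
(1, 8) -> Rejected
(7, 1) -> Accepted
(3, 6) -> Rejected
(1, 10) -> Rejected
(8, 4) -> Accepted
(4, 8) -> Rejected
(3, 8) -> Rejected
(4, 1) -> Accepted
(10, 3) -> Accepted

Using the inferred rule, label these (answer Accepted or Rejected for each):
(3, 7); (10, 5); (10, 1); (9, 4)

Rejected, Accepted, Accepted, Accepted

Rule: first > second. This holds for each 'Accepted' example and fails for each 'Rejected' one.
(3, 7) — 3 < 7, hence Rejected. (10, 5) — 10 > 5, hence Accepted. (10, 1) — 10 > 1, hence Accepted. (9, 4) — 9 > 4, hence Accepted.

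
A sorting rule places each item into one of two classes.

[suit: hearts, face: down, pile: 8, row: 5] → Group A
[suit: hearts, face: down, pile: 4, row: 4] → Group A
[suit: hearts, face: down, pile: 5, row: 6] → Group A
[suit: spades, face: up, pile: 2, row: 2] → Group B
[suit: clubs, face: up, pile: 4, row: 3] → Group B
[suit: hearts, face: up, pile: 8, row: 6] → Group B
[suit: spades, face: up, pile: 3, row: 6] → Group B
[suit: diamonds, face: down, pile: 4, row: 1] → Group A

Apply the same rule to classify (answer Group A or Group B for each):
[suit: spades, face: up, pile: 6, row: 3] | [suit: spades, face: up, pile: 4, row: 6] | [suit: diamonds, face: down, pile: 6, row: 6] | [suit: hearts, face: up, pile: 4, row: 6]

Group B, Group B, Group A, Group B

Checking candidate rules against both groups, what survives is: face is down.
[suit: spades, face: up, pile: 6, row: 3] → face is up → Group B. [suit: spades, face: up, pile: 4, row: 6] → face is up → Group B. [suit: diamonds, face: down, pile: 6, row: 6] → face is down → Group A. [suit: hearts, face: up, pile: 4, row: 6] → face is up → Group B.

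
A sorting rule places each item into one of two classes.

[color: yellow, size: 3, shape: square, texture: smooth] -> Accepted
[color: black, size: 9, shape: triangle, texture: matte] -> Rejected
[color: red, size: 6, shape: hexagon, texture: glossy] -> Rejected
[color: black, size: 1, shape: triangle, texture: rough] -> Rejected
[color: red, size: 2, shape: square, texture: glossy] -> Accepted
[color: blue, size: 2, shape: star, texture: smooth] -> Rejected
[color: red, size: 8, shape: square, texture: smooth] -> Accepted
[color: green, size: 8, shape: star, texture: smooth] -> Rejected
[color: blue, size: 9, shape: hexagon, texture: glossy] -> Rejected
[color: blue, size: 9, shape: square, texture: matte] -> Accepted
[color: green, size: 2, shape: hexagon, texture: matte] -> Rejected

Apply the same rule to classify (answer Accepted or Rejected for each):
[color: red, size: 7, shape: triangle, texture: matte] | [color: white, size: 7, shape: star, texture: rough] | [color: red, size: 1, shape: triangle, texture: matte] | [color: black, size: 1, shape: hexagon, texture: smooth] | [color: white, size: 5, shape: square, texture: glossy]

The common property of the 'Accepted' items is: shape is square. No 'Rejected' item has it.
[color: red, size: 7, shape: triangle, texture: matte]: shape is triangle — doesn't match, so Rejected.
[color: white, size: 7, shape: star, texture: rough]: shape is star — doesn't match, so Rejected.
[color: red, size: 1, shape: triangle, texture: matte]: shape is triangle — doesn't match, so Rejected.
[color: black, size: 1, shape: hexagon, texture: smooth]: shape is hexagon — doesn't match, so Rejected.
[color: white, size: 5, shape: square, texture: glossy]: shape is square — qualifies, so Accepted.

Rejected, Rejected, Rejected, Rejected, Accepted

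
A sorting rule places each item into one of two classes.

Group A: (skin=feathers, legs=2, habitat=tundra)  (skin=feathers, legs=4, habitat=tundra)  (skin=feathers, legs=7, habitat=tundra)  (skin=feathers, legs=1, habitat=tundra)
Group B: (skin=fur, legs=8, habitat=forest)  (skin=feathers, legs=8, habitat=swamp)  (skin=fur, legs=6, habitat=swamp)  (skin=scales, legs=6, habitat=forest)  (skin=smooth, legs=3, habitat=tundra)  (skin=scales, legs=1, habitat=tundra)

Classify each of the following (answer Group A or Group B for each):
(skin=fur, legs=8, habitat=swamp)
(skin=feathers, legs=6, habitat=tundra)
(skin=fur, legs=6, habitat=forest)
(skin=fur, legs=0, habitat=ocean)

The distinguishing property — skin is feathers AND habitat is tundra — holds for all the 'Group A' cases and none of the 'Group B' cases.

Group B, Group A, Group B, Group B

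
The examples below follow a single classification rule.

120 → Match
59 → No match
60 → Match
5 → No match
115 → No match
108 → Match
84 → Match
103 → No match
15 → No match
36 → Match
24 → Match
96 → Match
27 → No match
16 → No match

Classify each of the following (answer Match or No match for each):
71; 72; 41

No match, Match, No match

The rule appears to be: multiple of 6.
71 — 71 = 6·11 + 5, hence No match. 72 — 72 = 6·12, hence Match. 41 — 41 = 6·6 + 5, hence No match.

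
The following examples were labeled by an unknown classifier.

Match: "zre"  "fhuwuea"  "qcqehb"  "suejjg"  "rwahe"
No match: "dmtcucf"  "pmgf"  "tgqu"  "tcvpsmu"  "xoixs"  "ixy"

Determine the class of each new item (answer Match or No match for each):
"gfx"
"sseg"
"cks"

No match, Match, No match

All 'Match' examples share one property — contains 'e' — and every 'No match' example lacks it.
"gfx": no 'e', does not pass → No match. "sseg": has 'e', passes → Match. "cks": no 'e', does not pass → No match.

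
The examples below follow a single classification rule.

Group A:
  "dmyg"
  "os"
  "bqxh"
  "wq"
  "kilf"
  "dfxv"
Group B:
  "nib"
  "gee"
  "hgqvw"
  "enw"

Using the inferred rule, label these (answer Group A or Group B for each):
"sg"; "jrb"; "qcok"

Group A, Group B, Group A

Looking at the examples, the only property every 'Group A' case has and every 'Group B' case lacks is: even length.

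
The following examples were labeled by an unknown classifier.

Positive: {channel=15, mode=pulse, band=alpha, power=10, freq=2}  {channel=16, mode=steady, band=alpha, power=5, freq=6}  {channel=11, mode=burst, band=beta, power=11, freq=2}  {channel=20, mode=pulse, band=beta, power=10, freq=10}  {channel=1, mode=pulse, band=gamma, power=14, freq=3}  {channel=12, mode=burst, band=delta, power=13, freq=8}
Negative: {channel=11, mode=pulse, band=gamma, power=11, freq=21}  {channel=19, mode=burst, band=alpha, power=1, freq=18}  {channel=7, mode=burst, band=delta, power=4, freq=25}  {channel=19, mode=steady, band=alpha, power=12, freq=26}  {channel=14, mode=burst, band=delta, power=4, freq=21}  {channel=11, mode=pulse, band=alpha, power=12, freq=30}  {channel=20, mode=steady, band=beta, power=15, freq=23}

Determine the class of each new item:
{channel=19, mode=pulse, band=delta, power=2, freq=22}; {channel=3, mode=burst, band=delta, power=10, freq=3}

'Positive' ⟺ freq ≤ 10.
{channel=19, mode=pulse, band=delta, power=2, freq=22}: Negative (freq = 22).
{channel=3, mode=burst, band=delta, power=10, freq=3}: Positive (freq = 3).

Negative, Positive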